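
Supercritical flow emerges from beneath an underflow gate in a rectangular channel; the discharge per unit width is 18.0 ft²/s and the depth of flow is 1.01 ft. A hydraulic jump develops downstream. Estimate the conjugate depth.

y₂ = 3.99 ft

V₁ = q/y₁ = 18.0/1.01 = 17.8 ft/s. Fr₁ = V₁/√(g·y₁) = 17.8/√(32.2×1.01) = 3.13.
Bélanger equation: y₂/y₁ = ½[√(1 + 8Fr₁²) − 1] = ½[√79.13 − 1] = 3.95.
y₂ = 3.95 × 1.01 = 3.99 ft.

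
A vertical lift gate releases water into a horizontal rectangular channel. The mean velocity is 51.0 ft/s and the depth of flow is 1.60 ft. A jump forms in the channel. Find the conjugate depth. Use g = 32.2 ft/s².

Fr₁ = V₁/√(g·y₁) = 51.0/√(32.2×1.60) = 7.11.
By Bélanger, y₂/y₁ = ½[√(1 + 8Fr₁²) − 1] = ½[√404.9 − 1] = 9.56.
y₂ = 9.56 × 1.60 = 15.3 ft.

y₂ = 15.3 ft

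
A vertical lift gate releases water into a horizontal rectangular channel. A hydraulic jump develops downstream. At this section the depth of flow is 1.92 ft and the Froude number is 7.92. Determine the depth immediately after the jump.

y₂ = 20.6 ft

Fr₁ = 7.92 (given).
From the momentum equation for a rectangular channel, y₂/y₁ = ½[√(1 + 8Fr₁²) − 1] = ½[√502.8 − 1] = 10.7.
y₂ = 10.7 × 1.92 = 20.6 ft.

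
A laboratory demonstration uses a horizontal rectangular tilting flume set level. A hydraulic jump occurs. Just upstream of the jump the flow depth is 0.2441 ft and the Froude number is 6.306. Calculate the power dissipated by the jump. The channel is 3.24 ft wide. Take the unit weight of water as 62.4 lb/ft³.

P = 4.713 hp

Fr₁ = 6.306 (given).
From the momentum equation for a rectangular channel, y₂/y₁ = ½[√(1 + 8Fr₁²) − 1] = ½[√319.13 − 1] = 8.432.
y₂ = 8.432 × 0.2441 = 2.058 ft.
Head loss: ΔE = (y₂ − y₁)³/(4y₁y₂) = (2.058 − 0.2441)³/(4×0.2441×2.058) = 5.971/2.010 = 2.971 ft.
V₁ = Fr₁·√(g·y₁) = 6.306×√(32.2×0.2441) = 17.68 ft/s; q = V₁·y₁ = 4.316 ft²/s. Q = q·b = 4.316 × 3.24 = 13.98 cfs. P = γ·Q·ΔE/550 = 62.4 × 13.98 × 2.971 / 550 = 4.713 hp.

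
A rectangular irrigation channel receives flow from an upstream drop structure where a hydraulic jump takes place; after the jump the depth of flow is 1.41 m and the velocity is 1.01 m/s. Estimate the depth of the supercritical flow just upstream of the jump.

y₁ = 0.184 m

Fr₂ = V₂/√(g·y₂) = 1.01/√(9.81×1.41) = 0.272.
Applying the sequent-depth relation in reverse, y₁/y₂ = ½[√(1 + 8Fr₂²) − 1] = ½[√1.590 − 1] = 0.130.
y₁ = 0.130 × 1.41 = 0.184 m.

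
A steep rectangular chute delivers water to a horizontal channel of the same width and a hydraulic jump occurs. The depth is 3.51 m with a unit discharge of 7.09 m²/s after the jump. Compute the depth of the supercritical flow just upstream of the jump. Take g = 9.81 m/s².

y₁ = 0.694 m

V₂ = q/y₂ = 7.09/3.51 = 2.02 m/s; Fr₂ = V₂/√(g·y₂) = 0.344.
From the momentum equation (using Fr₂), y₁/y₂ = ½[√(1 + 8Fr₂²) − 1] = ½[√1.948 − 1] = 0.198.
y₁ = 0.198 × 3.51 = 0.694 m.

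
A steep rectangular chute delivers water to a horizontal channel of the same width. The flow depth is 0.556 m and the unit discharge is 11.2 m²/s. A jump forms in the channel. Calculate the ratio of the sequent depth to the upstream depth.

y₂/y₁ = 11.7

V₁ = q/y₁ = 11.2/0.556 = 20.1 m/s. Fr₁ = V₁/√(g·y₁) = 20.1/√(9.81×0.556) = 8.63.
Conjugate-depth relation: y₂/y₁ = ½[√(1 + 8Fr₁²) − 1] = ½[√596.2 − 1] = 11.7.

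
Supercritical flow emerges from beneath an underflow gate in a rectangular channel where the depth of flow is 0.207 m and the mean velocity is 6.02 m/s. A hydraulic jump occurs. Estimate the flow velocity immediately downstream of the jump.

V₂ = 1.10 m/s

Fr₁ = V₁/√(g·y₁) = 6.02/√(9.81×0.207) = 4.22.
From the momentum equation for a rectangular channel, y₂/y₁ = ½[√(1 + 8Fr₁²) − 1] = ½[√143.8 − 1] = 5.50.
y₂ = 5.50 × 0.207 = 1.14 m.
q = V₁·y₁ = 6.02 × 0.207 = 1.25 m²/s.
V₂ = q/y₂ = 1.25/1.14 = 1.10 m/s.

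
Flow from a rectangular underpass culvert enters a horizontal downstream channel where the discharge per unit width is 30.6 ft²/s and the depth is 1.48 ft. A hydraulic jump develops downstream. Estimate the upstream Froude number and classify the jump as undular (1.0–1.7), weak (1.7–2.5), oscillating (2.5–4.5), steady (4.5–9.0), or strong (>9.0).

V₁ = q/y₁ = 30.6/1.48 = 20.7 ft/s. Fr₁ = V₁/√(g·y₁) = 20.7/√(32.2×1.48) = 3.00.
Fr₁ = 3.00 lies in the oscillating range.

Fr₁ = 3.00; oscillating jump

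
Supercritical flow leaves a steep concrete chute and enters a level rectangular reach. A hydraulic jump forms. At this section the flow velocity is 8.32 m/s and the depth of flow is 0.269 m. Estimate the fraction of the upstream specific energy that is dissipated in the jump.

Fr₁ = V₁/√(g·y₁) = 8.32/√(9.81×0.269) = 5.12.
From the momentum equation for a rectangular channel, y₂/y₁ = ½[√(1 + 8Fr₁²) − 1] = ½[√210.9 − 1] = 6.76.
y₂ = 6.76 × 0.269 = 1.82 m.
E₁ = y₁ + V₁²/2g = 3.80 m. ΔE = (y₂ − y₁)³/(4y₁y₂) = 1.90 m. ΔE/E₁ = 1.90/3.80 = 0.501.

ΔE/E₁ = 0.501 (50.1%)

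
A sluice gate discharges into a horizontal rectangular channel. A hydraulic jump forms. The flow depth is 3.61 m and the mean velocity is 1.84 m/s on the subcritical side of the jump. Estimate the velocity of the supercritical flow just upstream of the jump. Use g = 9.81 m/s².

Fr₂ = V₂/√(g·y₂) = 1.84/√(9.81×3.61) = 0.309.
The Bélanger relation is symmetric: y₁/y₂ = ½[√(1 + 8Fr₂²) − 1] = ½[√1.765 − 1] = 0.164.
y₁ = 0.164 × 3.61 = 0.593 m.
V₁ = q/y₁ = 6.64/0.593 = 11.2 m/s.

V₁ = 11.2 m/s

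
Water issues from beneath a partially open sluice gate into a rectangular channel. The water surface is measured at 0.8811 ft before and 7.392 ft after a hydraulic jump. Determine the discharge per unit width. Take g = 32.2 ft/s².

q = 29.45 ft²/s

For a rectangular channel the momentum equation gives q² = ½·g·y₁·y₂·(y₁ + y₂) = ½×32.2×0.8811×7.392×8.273 = 867.5.
q = √867.5 = 29.45 ft²/s.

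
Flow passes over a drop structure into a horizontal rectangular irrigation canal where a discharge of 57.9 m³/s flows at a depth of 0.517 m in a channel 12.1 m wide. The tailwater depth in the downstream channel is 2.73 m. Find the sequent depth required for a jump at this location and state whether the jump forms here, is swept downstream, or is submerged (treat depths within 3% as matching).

y₂ = 2.76 m; the jump forms here

q = Q/b = 57.9/12.1 = 4.79 m²/s; V₁ = q/y₁ = 9.26 m/s. Fr₁ = V₁/√(g·y₁) = 4.11.
Sequent-depth ratio: y₂/y₁ = ½[√(1 + 8Fr₁²) − 1] = ½[√136.1 − 1] = 5.33.
y₂ = 5.33 × 0.517 = 2.76 m.
Tailwater y_tw = 2.73 m: y_tw ≈ y₂, so the jump forms here.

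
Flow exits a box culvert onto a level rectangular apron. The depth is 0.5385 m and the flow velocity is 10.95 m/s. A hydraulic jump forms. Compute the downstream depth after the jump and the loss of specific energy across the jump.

y₂ = 3.369 m; ΔE = 3.125 m

Fr₁ = V₁/√(g·y₁) = 10.95/√(9.81×0.5385) = 4.764.
By Bélanger, y₂/y₁ = ½[√(1 + 8Fr₁²) − 1] = ½[√182.58 − 1] = 6.256.
y₂ = 6.256 × 0.5385 = 3.369 m.
q = V₁·y₁ = 10.95 × 0.5385 = 5.897 m²/s. V₂ = q/y₂ = 5.897/3.369 = 1.750 m/s. E₁ = y₁ + V₁²/2g = 6.650 m; E₂ = y₂ + V₂²/2g = 3.525 m. ΔE = E₁ − E₂ = 3.125 m.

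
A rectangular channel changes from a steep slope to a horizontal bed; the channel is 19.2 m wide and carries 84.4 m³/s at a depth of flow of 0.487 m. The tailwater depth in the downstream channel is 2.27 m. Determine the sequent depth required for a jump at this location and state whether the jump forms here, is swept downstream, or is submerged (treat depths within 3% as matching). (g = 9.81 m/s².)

q = Q/b = 84.4/19.2 = 4.40 m²/s; V₁ = q/y₁ = 9.03 m/s. Fr₁ = V₁/√(g·y₁) = 4.13.
By Bélanger, y₂/y₁ = ½[√(1 + 8Fr₁²) − 1] = ½[√137.4 − 1] = 5.36.
y₂ = 5.36 × 0.487 = 2.61 m.
Tailwater y_tw = 2.27 m: y_tw < y₂, so the jump is swept downstream.

y₂ = 2.61 m; the jump is swept downstream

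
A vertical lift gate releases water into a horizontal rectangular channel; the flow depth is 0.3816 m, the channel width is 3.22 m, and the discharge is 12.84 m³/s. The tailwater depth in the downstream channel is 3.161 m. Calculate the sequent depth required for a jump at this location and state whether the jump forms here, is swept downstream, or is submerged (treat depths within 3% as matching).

y₂ = 2.730 m; the jump is submerged

q = Q/b = 12.84/3.22 = 3.988 m²/s; V₁ = q/y₁ = 10.45 m/s. Fr₁ = V₁/√(g·y₁) = 5.401.
Conjugate-depth relation: y₂/y₁ = ½[√(1 + 8Fr₁²) − 1] = ½[√234.35 − 1] = 7.154.
y₂ = 7.154 × 0.3816 = 2.730 m.
Tailwater y_tw = 3.161 m: y_tw > y₂, so the jump is submerged.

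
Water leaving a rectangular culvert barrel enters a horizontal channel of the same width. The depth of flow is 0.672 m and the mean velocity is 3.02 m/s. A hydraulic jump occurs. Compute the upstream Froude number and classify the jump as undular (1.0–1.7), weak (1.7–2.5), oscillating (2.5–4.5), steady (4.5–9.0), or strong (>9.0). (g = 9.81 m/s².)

Fr₁ = V₁/√(g·y₁) = 3.02/√(9.81×0.672) = 1.18.
Fr₁ = 1.18 lies in the undular range.

Fr₁ = 1.18; undular jump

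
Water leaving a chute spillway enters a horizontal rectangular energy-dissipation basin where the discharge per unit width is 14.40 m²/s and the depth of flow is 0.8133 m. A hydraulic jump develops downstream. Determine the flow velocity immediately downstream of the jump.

V₂ = 2.113 m/s

V₁ = q/y₁ = 14.40/0.8133 = 17.71 m/s. Fr₁ = V₁/√(g·y₁) = 17.71/√(9.81×0.8133) = 6.268.
From the momentum equation for a rectangular channel, y₂/y₁ = ½[√(1 + 8Fr₁²) − 1] = ½[√315.34 − 1] = 8.379.
y₂ = 8.379 × 0.8133 = 6.815 m.
V₂ = q/y₂ = 14.40/6.815 = 2.113 m/s.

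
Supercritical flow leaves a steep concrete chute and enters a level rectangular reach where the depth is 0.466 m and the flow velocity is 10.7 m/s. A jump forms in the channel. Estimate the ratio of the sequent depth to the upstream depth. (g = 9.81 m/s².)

y₂/y₁ = 6.60

Fr₁ = V₁/√(g·y₁) = 10.7/√(9.81×0.466) = 5.00.
By Bélanger, y₂/y₁ = ½[√(1 + 8Fr₁²) − 1] = ½[√201.4 − 1] = 6.60.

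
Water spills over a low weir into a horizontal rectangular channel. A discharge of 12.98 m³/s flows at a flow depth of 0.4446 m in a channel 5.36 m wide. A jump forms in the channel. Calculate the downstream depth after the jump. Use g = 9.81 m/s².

q = Q/b = 12.98/5.36 = 2.422 m²/s; V₁ = q/y₁ = 5.447 m/s. Fr₁ = V₁/√(g·y₁) = 2.608.
By Bélanger, y₂/y₁ = ½[√(1 + 8Fr₁²) − 1] = ½[√55.417 − 1] = 3.222.
y₂ = 3.222 × 0.4446 = 1.433 m.

y₂ = 1.433 m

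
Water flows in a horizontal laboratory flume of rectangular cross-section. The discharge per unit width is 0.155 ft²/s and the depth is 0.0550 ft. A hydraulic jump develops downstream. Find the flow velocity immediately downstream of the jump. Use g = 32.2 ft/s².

V₁ = q/y₁ = 0.155/0.0550 = 2.82 ft/s. Fr₁ = V₁/√(g·y₁) = 2.82/√(32.2×0.0550) = 2.12.
Conjugate-depth relation: y₂/y₁ = ½[√(1 + 8Fr₁²) − 1] = ½[√36.88 − 1] = 2.54.
y₂ = 2.54 × 0.0550 = 0.139 ft.
V₂ = q/y₂ = 0.155/0.139 = 1.11 ft/s.

V₂ = 1.11 ft/s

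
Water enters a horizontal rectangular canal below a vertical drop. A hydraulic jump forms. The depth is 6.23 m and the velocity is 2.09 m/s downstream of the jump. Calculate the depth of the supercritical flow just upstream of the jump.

Fr₂ = V₂/√(g·y₂) = 2.09/√(9.81×6.23) = 0.267.
The Bélanger relation is symmetric: y₁/y₂ = ½[√(1 + 8Fr₂²) − 1] = ½[√1.572 − 1] = 0.127.
y₁ = 0.127 × 6.23 = 0.790 m.

y₁ = 0.790 m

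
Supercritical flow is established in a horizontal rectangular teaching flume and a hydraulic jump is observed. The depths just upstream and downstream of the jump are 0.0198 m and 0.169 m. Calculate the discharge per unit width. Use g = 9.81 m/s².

For a rectangular channel the momentum equation gives q² = ½·g·y₁·y₂·(y₁ + y₂) = ½×9.81×0.0198×0.169×0.189 = 0.00310.
q = √0.00310 = 0.0557 m²/s.

q = 0.0557 m²/s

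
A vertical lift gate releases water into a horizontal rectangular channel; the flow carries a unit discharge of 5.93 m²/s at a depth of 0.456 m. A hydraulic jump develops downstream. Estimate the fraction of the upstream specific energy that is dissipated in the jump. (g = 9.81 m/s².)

ΔE/E₁ = 0.573 (57.3%)

V₁ = q/y₁ = 5.93/0.456 = 13.0 m/s. Fr₁ = V₁/√(g·y₁) = 13.0/√(9.81×0.456) = 6.15.
By Bélanger, y₂/y₁ = ½[√(1 + 8Fr₁²) − 1] = ½[√303.4 − 1] = 8.21.
y₂ = 8.21 × 0.456 = 3.74 m.
E₁ = y₁ + V₁²/2g = 9.08 m. ΔE = (y₂ − y₁)³/(4y₁y₂) = 5.20 m. ΔE/E₁ = 5.20/9.08 = 0.573.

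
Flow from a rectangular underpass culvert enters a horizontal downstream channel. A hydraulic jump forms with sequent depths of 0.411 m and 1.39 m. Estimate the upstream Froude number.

For a rectangular channel the momentum equation gives q² = ½·g·y₁·y₂·(y₁ + y₂) = ½×9.81×0.411×1.39×1.80 = 5.05.
q = √5.05 = 2.25 m²/s.
V₁ = q/y₁ = 5.47 m/s; Fr₁ = V₁/√(g·y₁) = 2.72.

Fr₁ = 2.72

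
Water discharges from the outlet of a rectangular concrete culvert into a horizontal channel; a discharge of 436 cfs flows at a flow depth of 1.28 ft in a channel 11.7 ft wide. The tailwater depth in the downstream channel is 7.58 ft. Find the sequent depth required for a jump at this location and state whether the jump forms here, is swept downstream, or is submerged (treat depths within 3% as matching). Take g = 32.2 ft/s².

q = Q/b = 436/11.7 = 37.3 ft²/s; V₁ = q/y₁ = 29.1 ft/s. Fr₁ = V₁/√(g·y₁) = 4.53.
By Bélanger, y₂/y₁ = ½[√(1 + 8Fr₁²) − 1] = ½[√165.5 − 1] = 5.93.
y₂ = 5.93 × 1.28 = 7.59 ft.
Tailwater y_tw = 7.58 ft: y_tw ≈ y₂, so the jump forms here.

y₂ = 7.59 ft; the jump forms here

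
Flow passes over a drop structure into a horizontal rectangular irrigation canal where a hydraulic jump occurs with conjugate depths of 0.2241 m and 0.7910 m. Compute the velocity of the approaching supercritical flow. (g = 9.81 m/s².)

For a rectangular channel the momentum equation gives q² = ½·g·y₁·y₂·(y₁ + y₂) = ½×9.81×0.2241×0.7910×1.015 = 0.8826.
q = √0.8826 = 0.9395 m²/s.
V₁ = q/y₁ = 0.9395/0.2241 = 4.192 m/s.

V₁ = 4.192 m/s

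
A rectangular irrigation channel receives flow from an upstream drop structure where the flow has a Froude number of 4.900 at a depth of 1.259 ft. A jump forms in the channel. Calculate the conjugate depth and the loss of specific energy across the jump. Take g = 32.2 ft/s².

y₂ = 8.118 ft; ΔE = 7.892 ft

Fr₁ = 4.900 (given).
By Bélanger, y₂/y₁ = ½[√(1 + 8Fr₁²) − 1] = ½[√193.08 − 1] = 6.448.
y₂ = 6.448 × 1.259 = 8.118 ft.
Head loss: ΔE = (y₂ − y₁)³/(4y₁y₂) = (8.118 − 1.259)³/(4×1.259×8.118) = 322.6/40.88 = 7.892 ft.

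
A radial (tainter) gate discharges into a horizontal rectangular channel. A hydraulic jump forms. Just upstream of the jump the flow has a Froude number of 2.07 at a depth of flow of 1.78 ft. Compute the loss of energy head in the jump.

Fr₁ = 2.07 (given).
From the momentum equation for a rectangular channel, y₂/y₁ = ½[√(1 + 8Fr₁²) − 1] = ½[√35.28 − 1] = 2.47.
y₂ = 2.47 × 1.78 = 4.40 ft.
V₁ = Fr₁·√(g·y₁) = 2.07×√(32.2×1.78) = 15.7 ft/s; q = V₁·y₁ = 27.9 ft²/s. V₂ = q/y₂ = 27.9/4.40 = 6.35 ft/s. E₁ = y₁ + V₁²/2g = 5.59 ft; E₂ = y₂ + V₂²/2g = 5.02 ft. ΔE = E₁ − E₂ = 0.572 ft.

ΔE = 0.572 ft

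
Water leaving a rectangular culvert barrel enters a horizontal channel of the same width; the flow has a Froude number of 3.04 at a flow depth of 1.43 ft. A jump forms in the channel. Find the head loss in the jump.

Fr₁ = 3.04 (given).
From the momentum equation for a rectangular channel, y₂/y₁ = ½[√(1 + 8Fr₁²) − 1] = ½[√74.93 − 1] = 3.83.
y₂ = 3.83 × 1.43 = 5.47 ft.
V₁ = Fr₁·√(g·y₁) = 3.04×√(32.2×1.43) = 20.6 ft/s; q = V₁·y₁ = 29.5 ft²/s. V₂ = q/y₂ = 29.5/5.47 = 5.39 ft/s. E₁ = y₁ + V₁²/2g = 8.04 ft; E₂ = y₂ + V₂²/2g = 5.93 ft. ΔE = E₁ − E₂ = 2.11 ft.

ΔE = 2.11 ft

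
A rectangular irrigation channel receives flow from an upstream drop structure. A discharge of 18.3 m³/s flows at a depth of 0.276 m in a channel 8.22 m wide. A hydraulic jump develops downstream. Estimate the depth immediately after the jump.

q = Q/b = 18.3/8.22 = 2.23 m²/s; V₁ = q/y₁ = 8.07 m/s. Fr₁ = V₁/√(g·y₁) = 4.90.
Bélanger equation: y₂/y₁ = ½[√(1 + 8Fr₁²) − 1] = ½[√193.2 − 1] = 6.45.
y₂ = 6.45 × 0.276 = 1.78 m.

y₂ = 1.78 m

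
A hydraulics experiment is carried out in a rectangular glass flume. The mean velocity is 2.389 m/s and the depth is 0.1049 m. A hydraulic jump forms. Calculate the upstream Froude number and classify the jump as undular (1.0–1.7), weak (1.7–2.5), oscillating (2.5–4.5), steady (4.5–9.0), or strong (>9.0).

Fr₁ = V₁/√(g·y₁) = 2.389/√(9.81×0.1049) = 2.355.
Fr₁ = 2.355 lies in the weak range.

Fr₁ = 2.355; weak jump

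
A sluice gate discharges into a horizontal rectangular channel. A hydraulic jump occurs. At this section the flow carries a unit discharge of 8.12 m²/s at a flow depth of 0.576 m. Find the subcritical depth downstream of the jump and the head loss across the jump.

V₁ = q/y₁ = 8.12/0.576 = 14.1 m/s. Fr₁ = V₁/√(g·y₁) = 14.1/√(9.81×0.576) = 5.93.
From the momentum equation for a rectangular channel, y₂/y₁ = ½[√(1 + 8Fr₁²) − 1] = ½[√282.4 − 1] = 7.90.
y₂ = 7.90 × 0.576 = 4.55 m.
V₂ = q/y₂ = 8.12/4.55 = 1.78 m/s. E₁ = y₁ + V₁²/2g = 10.7 m; E₂ = y₂ + V₂²/2g = 4.71 m. ΔE = E₁ − E₂ = 5.99 m.

y₂ = 4.55 m; ΔE = 5.99 m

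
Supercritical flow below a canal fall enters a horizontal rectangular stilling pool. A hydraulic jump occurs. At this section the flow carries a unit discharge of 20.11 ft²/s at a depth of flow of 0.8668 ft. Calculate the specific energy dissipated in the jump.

V₁ = q/y₁ = 20.11/0.8668 = 23.20 ft/s. Fr₁ = V₁/√(g·y₁) = 23.20/√(32.2×0.8668) = 4.391.
From the momentum equation for a rectangular channel, y₂/y₁ = ½[√(1 + 8Fr₁²) − 1] = ½[√155.28 − 1] = 5.731.
y₂ = 5.731 × 0.8668 = 4.967 ft.
Head loss: ΔE = (y₂ − y₁)³/(4y₁y₂) = (4.967 − 0.8668)³/(4×0.8668×4.967) = 68.94/17.22 = 4.003 ft.

ΔE = 4.003 ft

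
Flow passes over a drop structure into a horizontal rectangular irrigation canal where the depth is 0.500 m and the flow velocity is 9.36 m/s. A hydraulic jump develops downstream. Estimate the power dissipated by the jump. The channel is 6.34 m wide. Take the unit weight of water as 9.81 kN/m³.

P = 602 kW

Fr₁ = V₁/√(g·y₁) = 9.36/√(9.81×0.500) = 4.23.
By Bélanger, y₂/y₁ = ½[√(1 + 8Fr₁²) − 1] = ½[√143.9 − 1] = 5.50.
y₂ = 5.50 × 0.500 = 2.75 m.
Head loss: ΔE = (y₂ − y₁)³/(4y₁y₂) = (2.75 − 0.500)³/(4×0.500×2.75) = 11.4/5.50 = 2.07 m.
q = V₁·y₁ = 9.36 × 0.500 = 4.68 m²/s. Q = q·b = 4.68 × 6.34 = 29.7 m³/s. P = γ·Q·ΔE = 9.81 × 29.7 × 2.07 = 602 kW.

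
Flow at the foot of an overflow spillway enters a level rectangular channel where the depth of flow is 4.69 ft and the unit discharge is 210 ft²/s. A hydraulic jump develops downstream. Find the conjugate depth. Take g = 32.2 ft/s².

y₂ = 21.9 ft

V₁ = q/y₁ = 210/4.69 = 44.8 ft/s. Fr₁ = V₁/√(g·y₁) = 44.8/√(32.2×4.69) = 3.64.
Bélanger equation: y₂/y₁ = ½[√(1 + 8Fr₁²) − 1] = ½[√107.2 − 1] = 4.68.
y₂ = 4.68 × 4.69 = 21.9 ft.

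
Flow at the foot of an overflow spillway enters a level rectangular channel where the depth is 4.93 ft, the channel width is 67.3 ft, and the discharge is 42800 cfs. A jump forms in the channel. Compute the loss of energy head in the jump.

q = Q/b = 42800/67.3 = 636 ft²/s; V₁ = q/y₁ = 129 ft/s. Fr₁ = V₁/√(g·y₁) = 10.2.
Sequent-depth ratio: y₂/y₁ = ½[√(1 + 8Fr₁²) − 1] = ½[√839.6 − 1] = 14.0.
y₂ = 14.0 × 4.93 = 69.0 ft.
Head loss: ΔE = (y₂ − y₁)³/(4y₁y₂) = (69.0 − 4.93)³/(4×4.93×69.0) = 262515/1360 = 193 ft.

ΔE = 193 ft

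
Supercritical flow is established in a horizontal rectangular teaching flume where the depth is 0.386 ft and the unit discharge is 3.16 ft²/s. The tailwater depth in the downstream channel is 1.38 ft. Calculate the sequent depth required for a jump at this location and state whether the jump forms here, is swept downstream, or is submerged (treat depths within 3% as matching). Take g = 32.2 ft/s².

y₂ = 1.09 ft; the jump is submerged

V₁ = q/y₁ = 3.16/0.386 = 8.19 ft/s. Fr₁ = V₁/√(g·y₁) = 8.19/√(32.2×0.386) = 2.32.
From the momentum equation for a rectangular channel, y₂/y₁ = ½[√(1 + 8Fr₁²) − 1] = ½[√44.14 − 1] = 2.82.
y₂ = 2.82 × 0.386 = 1.09 ft.
Tailwater y_tw = 1.38 ft: y_tw > y₂, so the jump is submerged.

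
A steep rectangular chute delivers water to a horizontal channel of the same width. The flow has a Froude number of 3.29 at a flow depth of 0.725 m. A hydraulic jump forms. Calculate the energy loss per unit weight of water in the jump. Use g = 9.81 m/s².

Fr₁ = 3.29 (given).
Bélanger equation: y₂/y₁ = ½[√(1 + 8Fr₁²) − 1] = ½[√87.59 − 1] = 4.18.
y₂ = 4.18 × 0.725 = 3.03 m.
V₁ = Fr₁·√(g·y₁) = 3.29×√(9.81×0.725) = 8.77 m/s; q = V₁·y₁ = 6.36 m²/s. V₂ = q/y₂ = 6.36/3.03 = 2.10 m/s. E₁ = y₁ + V₁²/2g = 4.65 m; E₂ = y₂ + V₂²/2g = 3.25 m. ΔE = E₁ − E₂ = 1.39 m.

ΔE = 1.39 m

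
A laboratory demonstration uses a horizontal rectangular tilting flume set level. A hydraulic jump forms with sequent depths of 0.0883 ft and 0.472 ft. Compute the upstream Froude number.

Fr₁ = 4.12

For a rectangular channel the momentum equation gives q² = ½·g·y₁·y₂·(y₁ + y₂) = ½×32.2×0.0883×0.472×0.560 = 0.376.
q = √0.376 = 0.613 ft²/s.
V₁ = q/y₁ = 6.94 ft/s; Fr₁ = V₁/√(g·y₁) = 4.12.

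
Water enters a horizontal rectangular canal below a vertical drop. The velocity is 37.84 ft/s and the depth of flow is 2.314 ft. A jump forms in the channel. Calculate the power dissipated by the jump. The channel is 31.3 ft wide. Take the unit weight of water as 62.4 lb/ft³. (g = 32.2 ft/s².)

Fr₁ = V₁/√(g·y₁) = 37.84/√(32.2×2.314) = 4.384.
Bélanger equation: y₂/y₁ = ½[√(1 + 8Fr₁²) − 1] = ½[√154.74 − 1] = 5.720.
y₂ = 5.720 × 2.314 = 13.24 ft.
q = V₁·y₁ = 37.84 × 2.314 = 87.56 ft²/s. V₂ = q/y₂ = 87.56/13.24 = 6.616 ft/s. E₁ = y₁ + V₁²/2g = 24.55 ft; E₂ = y₂ + V₂²/2g = 13.91 ft. ΔE = E₁ − E₂ = 10.63 ft.
Q = q·b = 87.56 × 31.3 = 2741 cfs. P = γ·Q·ΔE/550 = 62.4 × 2741 × 10.63 / 550 = 3306 hp.

P = 3306 hp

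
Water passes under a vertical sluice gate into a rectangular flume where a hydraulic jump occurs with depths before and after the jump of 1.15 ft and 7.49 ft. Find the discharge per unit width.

For a rectangular channel the momentum equation gives q² = ½·g·y₁·y₂·(y₁ + y₂) = ½×32.2×1.15×7.49×8.64 = 1198.
q = √1198 = 34.6 ft²/s.

q = 34.6 ft²/s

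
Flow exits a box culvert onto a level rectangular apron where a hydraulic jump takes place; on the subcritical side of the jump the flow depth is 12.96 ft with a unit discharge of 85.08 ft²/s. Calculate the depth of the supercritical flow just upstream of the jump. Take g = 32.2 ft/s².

V₂ = q/y₂ = 85.08/12.96 = 6.565 ft/s; Fr₂ = V₂/√(g·y₂) = 0.3214.
Applying the sequent-depth relation in reverse, y₁/y₂ = ½[√(1 + 8Fr₂²) − 1] = ½[√1.8262 − 1] = 0.1757.
y₁ = 0.1757 × 12.96 = 2.277 ft.

y₁ = 2.277 ft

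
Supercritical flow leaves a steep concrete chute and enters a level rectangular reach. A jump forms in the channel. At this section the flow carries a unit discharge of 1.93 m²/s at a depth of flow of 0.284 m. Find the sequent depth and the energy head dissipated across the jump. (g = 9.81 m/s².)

y₂ = 1.50 m; ΔE = 1.05 m

V₁ = q/y₁ = 1.93/0.284 = 6.80 m/s. Fr₁ = V₁/√(g·y₁) = 6.80/√(9.81×0.284) = 4.07.
Bélanger equation: y₂/y₁ = ½[√(1 + 8Fr₁²) − 1] = ½[√133.6 − 1] = 5.28.
y₂ = 5.28 × 0.284 = 1.50 m.
Head loss: ΔE = (y₂ − y₁)³/(4y₁y₂) = (1.50 − 0.284)³/(4×0.284×1.50) = 1.80/1.70 = 1.05 m.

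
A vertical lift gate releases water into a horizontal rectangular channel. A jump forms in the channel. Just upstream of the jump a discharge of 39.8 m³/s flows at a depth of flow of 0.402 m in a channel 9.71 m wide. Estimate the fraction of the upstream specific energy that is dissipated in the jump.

ΔE/E₁ = 0.502 (50.2%)

q = Q/b = 39.8/9.71 = 4.10 m²/s; V₁ = q/y₁ = 10.2 m/s. Fr₁ = V₁/√(g·y₁) = 5.13.
Conjugate-depth relation: y₂/y₁ = ½[√(1 + 8Fr₁²) − 1] = ½[√211.9 − 1] = 6.78.
y₂ = 6.78 × 0.402 = 2.72 m.
E₁ = y₁ + V₁²/2g = 5.70 m. ΔE = (y₂ − y₁)³/(4y₁y₂) = 2.86 m. ΔE/E₁ = 2.86/5.70 = 0.502.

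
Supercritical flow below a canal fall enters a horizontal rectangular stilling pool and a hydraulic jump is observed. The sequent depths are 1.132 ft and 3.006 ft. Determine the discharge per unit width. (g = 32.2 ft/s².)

q = 15.06 ft²/s

For a rectangular channel the momentum equation gives q² = ½·g·y₁·y₂·(y₁ + y₂) = ½×32.2×1.132×3.006×4.138 = 226.7.
q = √226.7 = 15.06 ft²/s.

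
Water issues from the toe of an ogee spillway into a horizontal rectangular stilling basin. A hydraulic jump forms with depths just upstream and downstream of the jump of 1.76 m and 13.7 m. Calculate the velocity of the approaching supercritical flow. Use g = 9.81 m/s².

For a rectangular channel the momentum equation gives q² = ½·g·y₁·y₂·(y₁ + y₂) = ½×9.81×1.76×13.7×15.5 = 1828.
q = √1828 = 42.8 m²/s.
V₁ = q/y₁ = 42.8/1.76 = 24.3 m/s.

V₁ = 24.3 m/s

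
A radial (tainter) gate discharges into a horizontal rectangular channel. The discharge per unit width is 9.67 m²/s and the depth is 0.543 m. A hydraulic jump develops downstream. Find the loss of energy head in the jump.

ΔE = 10.9 m

V₁ = q/y₁ = 9.67/0.543 = 17.8 m/s. Fr₁ = V₁/√(g·y₁) = 17.8/√(9.81×0.543) = 7.72.
From the momentum equation for a rectangular channel, y₂/y₁ = ½[√(1 + 8Fr₁²) − 1] = ½[√477.3 − 1] = 10.4.
y₂ = 10.4 × 0.543 = 5.66 m.
Head loss: ΔE = (y₂ − y₁)³/(4y₁y₂) = (5.66 − 0.543)³/(4×0.543×5.66) = 134/12.3 = 10.9 m.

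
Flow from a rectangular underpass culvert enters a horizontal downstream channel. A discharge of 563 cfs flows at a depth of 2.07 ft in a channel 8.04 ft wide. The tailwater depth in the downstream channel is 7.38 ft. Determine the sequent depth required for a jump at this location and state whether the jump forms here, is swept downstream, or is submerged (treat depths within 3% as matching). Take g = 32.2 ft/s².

q = Q/b = 563/8.04 = 70.0 ft²/s; V₁ = q/y₁ = 33.8 ft/s. Fr₁ = V₁/√(g·y₁) = 4.14.
From the momentum equation for a rectangular channel, y₂/y₁ = ½[√(1 + 8Fr₁²) − 1] = ½[√138.3 − 1] = 5.38.
y₂ = 5.38 × 2.07 = 11.1 ft.
Tailwater y_tw = 7.38 ft: y_tw < y₂, so the jump is swept downstream.

y₂ = 11.1 ft; the jump is swept downstream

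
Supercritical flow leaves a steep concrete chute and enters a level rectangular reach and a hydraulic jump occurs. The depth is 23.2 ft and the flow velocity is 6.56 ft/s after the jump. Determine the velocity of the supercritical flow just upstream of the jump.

Fr₂ = V₂/√(g·y₂) = 6.56/√(32.2×23.2) = 0.240.
From the momentum equation (using Fr₂), y₁/y₂ = ½[√(1 + 8Fr₂²) − 1] = ½[√1.461 − 1] = 0.104.
y₁ = 0.104 × 23.2 = 2.42 ft.
V₁ = q/y₁ = 152/2.42 = 62.9 ft/s.

V₁ = 62.9 ft/s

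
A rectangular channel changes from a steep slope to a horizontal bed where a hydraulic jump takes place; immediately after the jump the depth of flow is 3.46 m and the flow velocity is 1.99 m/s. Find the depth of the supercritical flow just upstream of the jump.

Fr₂ = V₂/√(g·y₂) = 1.99/√(9.81×3.46) = 0.342.
The Bélanger relation is symmetric: y₁/y₂ = ½[√(1 + 8Fr₂²) − 1] = ½[√1.933 − 1] = 0.195.
y₁ = 0.195 × 3.46 = 0.675 m.

y₁ = 0.675 m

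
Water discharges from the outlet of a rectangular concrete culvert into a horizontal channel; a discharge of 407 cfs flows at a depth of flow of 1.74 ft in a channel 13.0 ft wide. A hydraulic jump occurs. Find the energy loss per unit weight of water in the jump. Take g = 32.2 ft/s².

ΔE = 1.08 ft

q = Q/b = 407/13.0 = 31.3 ft²/s; V₁ = q/y₁ = 18.0 ft/s. Fr₁ = V₁/√(g·y₁) = 2.40.
By Bélanger, y₂/y₁ = ½[√(1 + 8Fr₁²) − 1] = ½[√47.23 − 1] = 2.94.
y₂ = 2.94 × 1.74 = 5.11 ft.
V₂ = q/y₂ = 31.3/5.11 = 6.13 ft/s. E₁ = y₁ + V₁²/2g = 6.77 ft; E₂ = y₂ + V₂²/2g = 5.69 ft. ΔE = E₁ − E₂ = 1.08 ft.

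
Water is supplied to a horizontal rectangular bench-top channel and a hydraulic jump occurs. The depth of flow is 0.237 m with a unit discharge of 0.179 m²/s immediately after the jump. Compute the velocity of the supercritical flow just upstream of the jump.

V₂ = q/y₂ = 0.179/0.237 = 0.755 m/s; Fr₂ = V₂/√(g·y₂) = 0.495.
Since the conjugate-depth ratio holds either way, y₁/y₂ = ½[√(1 + 8Fr₂²) − 1] = ½[√2.963 − 1] = 0.361.
y₁ = 0.361 × 0.237 = 0.0855 m.
V₁ = q/y₁ = 0.179/0.0855 = 2.09 m/s.

V₁ = 2.09 m/s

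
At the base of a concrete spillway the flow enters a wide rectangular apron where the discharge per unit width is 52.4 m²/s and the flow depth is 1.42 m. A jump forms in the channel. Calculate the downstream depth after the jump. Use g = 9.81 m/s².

y₂ = 19.2 m

V₁ = q/y₁ = 52.4/1.42 = 36.9 m/s. Fr₁ = V₁/√(g·y₁) = 36.9/√(9.81×1.42) = 9.89.
Bélanger equation: y₂/y₁ = ½[√(1 + 8Fr₁²) − 1] = ½[√783.0 − 1] = 13.5.
y₂ = 13.5 × 1.42 = 19.2 m.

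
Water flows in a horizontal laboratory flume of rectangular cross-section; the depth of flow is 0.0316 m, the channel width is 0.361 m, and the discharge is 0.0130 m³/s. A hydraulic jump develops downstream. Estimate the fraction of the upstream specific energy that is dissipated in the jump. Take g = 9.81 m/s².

q = Q/b = 0.0130/0.361 = 0.0360 m²/s; V₁ = q/y₁ = 1.14 m/s. Fr₁ = V₁/√(g·y₁) = 2.05.
Conjugate-depth relation: y₂/y₁ = ½[√(1 + 8Fr₁²) − 1] = ½[√34.51 − 1] = 2.44.
y₂ = 2.44 × 0.0316 = 0.0770 m.
E₁ = y₁ + V₁²/2g = 0.0978 m. ΔE = (y₂ − y₁)³/(4y₁y₂) = 0.00963 m. ΔE/E₁ = 0.00963/0.0978 = 0.0984.

ΔE/E₁ = 0.0984 (9.84%)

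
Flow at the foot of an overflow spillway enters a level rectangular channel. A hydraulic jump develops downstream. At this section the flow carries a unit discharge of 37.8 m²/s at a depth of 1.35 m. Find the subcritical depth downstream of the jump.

y₂ = 14.0 m

V₁ = q/y₁ = 37.8/1.35 = 28.0 m/s. Fr₁ = V₁/√(g·y₁) = 28.0/√(9.81×1.35) = 7.69.
Bélanger equation: y₂/y₁ = ½[√(1 + 8Fr₁²) − 1] = ½[√474.6 − 1] = 10.4.
y₂ = 10.4 × 1.35 = 14.0 m.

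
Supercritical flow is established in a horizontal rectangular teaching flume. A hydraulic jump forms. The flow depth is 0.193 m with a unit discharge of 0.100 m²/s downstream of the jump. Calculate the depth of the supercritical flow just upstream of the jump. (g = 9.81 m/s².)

V₂ = q/y₂ = 0.100/0.193 = 0.518 m/s; Fr₂ = V₂/√(g·y₂) = 0.377.
Applying the sequent-depth relation in reverse, y₁/y₂ = ½[√(1 + 8Fr₂²) − 1] = ½[√2.134 − 1] = 0.230.
y₁ = 0.230 × 0.193 = 0.0445 m.

y₁ = 0.0445 m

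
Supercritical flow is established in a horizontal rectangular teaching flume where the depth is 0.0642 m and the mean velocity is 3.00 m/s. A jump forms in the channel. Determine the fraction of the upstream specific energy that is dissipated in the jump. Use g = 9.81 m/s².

Fr₁ = V₁/√(g·y₁) = 3.00/√(9.81×0.0642) = 3.78.
Bélanger equation: y₂/y₁ = ½[√(1 + 8Fr₁²) − 1] = ½[√115.3 − 1] = 4.87.
y₂ = 4.87 × 0.0642 = 0.313 m.
E₁ = y₁ + V₁²/2g = 0.523 m. ΔE = (y₂ − y₁)³/(4y₁y₂) = 0.191 m. ΔE/E₁ = 0.191/0.523 = 0.365.

ΔE/E₁ = 0.365 (36.5%)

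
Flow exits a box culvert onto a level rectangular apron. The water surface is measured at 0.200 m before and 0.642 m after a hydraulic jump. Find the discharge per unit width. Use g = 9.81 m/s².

q = 0.728 m²/s

For a rectangular channel the momentum equation gives q² = ½·g·y₁·y₂·(y₁ + y₂) = ½×9.81×0.200×0.642×0.842 = 0.530.
q = √0.530 = 0.728 m²/s.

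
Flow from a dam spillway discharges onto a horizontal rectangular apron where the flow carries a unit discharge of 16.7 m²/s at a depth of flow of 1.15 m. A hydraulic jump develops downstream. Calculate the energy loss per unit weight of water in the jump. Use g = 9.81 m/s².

ΔE = 5.08 m

V₁ = q/y₁ = 16.7/1.15 = 14.5 m/s. Fr₁ = V₁/√(g·y₁) = 14.5/√(9.81×1.15) = 4.32.
By Bélanger, y₂/y₁ = ½[√(1 + 8Fr₁²) − 1] = ½[√150.5 − 1] = 5.63.
y₂ = 5.63 × 1.15 = 6.48 m.
V₂ = q/y₂ = 16.7/6.48 = 2.58 m/s. E₁ = y₁ + V₁²/2g = 11.9 m; E₂ = y₂ + V₂²/2g = 6.82 m. ΔE = E₁ − E₂ = 5.08 m.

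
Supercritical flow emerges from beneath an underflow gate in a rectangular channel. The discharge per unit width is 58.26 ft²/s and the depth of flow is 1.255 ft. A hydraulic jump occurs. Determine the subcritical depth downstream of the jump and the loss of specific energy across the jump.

V₁ = q/y₁ = 58.26/1.255 = 46.42 ft/s. Fr₁ = V₁/√(g·y₁) = 46.42/√(32.2×1.255) = 7.303.
From the momentum equation for a rectangular channel, y₂/y₁ = ½[√(1 + 8Fr₁²) − 1] = ½[√427.62 − 1] = 9.840.
y₂ = 9.840 × 1.255 = 12.35 ft.
Head loss: ΔE = (y₂ − y₁)³/(4y₁y₂) = (12.35 − 1.255)³/(4×1.255×12.35) = 1365/61.99 = 22.02 ft.

y₂ = 12.35 ft; ΔE = 22.02 ft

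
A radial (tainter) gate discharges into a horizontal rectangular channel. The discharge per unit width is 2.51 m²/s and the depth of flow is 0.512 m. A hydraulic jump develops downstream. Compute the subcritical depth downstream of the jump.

y₂ = 1.35 m

V₁ = q/y₁ = 2.51/0.512 = 4.90 m/s. Fr₁ = V₁/√(g·y₁) = 4.90/√(9.81×0.512) = 2.19.
Bélanger equation: y₂/y₁ = ½[√(1 + 8Fr₁²) − 1] = ½[√39.28 − 1] = 2.63.
y₂ = 2.63 × 0.512 = 1.35 m.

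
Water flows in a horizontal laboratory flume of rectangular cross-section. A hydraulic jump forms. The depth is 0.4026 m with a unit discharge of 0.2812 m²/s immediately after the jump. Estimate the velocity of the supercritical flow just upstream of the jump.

V₂ = q/y₂ = 0.2812/0.4026 = 0.6985 m/s; Fr₂ = V₂/√(g·y₂) = 0.3515.
The Bélanger relation is symmetric: y₁/y₂ = ½[√(1 + 8Fr₂²) − 1] = ½[√1.9882 − 1] = 0.2050.
y₁ = 0.2050 × 0.4026 = 0.08254 m.
V₁ = q/y₁ = 0.2812/0.08254 = 3.407 m/s.

V₁ = 3.407 m/s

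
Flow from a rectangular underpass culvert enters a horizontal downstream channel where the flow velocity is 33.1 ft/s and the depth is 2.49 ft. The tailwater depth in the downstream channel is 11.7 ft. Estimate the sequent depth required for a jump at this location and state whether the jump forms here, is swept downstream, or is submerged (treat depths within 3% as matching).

Fr₁ = V₁/√(g·y₁) = 33.1/√(32.2×2.49) = 3.70.
From the momentum equation for a rectangular channel, y₂/y₁ = ½[√(1 + 8Fr₁²) − 1] = ½[√110.3 − 1] = 4.75.
y₂ = 4.75 × 2.49 = 11.8 ft.
Tailwater y_tw = 11.7 ft: y_tw ≈ y₂, so the jump forms here.

y₂ = 11.8 ft; the jump forms here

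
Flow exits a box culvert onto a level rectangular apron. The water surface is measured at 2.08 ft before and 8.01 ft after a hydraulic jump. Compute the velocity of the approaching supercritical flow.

V₁ = 25.0 ft/s

For a rectangular channel the momentum equation gives q² = ½·g·y₁·y₂·(y₁ + y₂) = ½×32.2×2.08×8.01×10.1 = 2707.
q = √2707 = 52.0 ft²/s.
V₁ = q/y₁ = 52.0/2.08 = 25.0 ft/s.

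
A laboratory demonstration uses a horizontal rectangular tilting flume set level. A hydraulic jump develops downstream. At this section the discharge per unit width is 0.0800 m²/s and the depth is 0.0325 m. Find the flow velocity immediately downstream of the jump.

V₁ = q/y₁ = 0.0800/0.0325 = 2.46 m/s. Fr₁ = V₁/√(g·y₁) = 2.46/√(9.81×0.0325) = 4.36.
Bélanger equation: y₂/y₁ = ½[√(1 + 8Fr₁²) − 1] = ½[√153.0 − 1] = 5.69.
y₂ = 5.69 × 0.0325 = 0.185 m.
V₂ = q/y₂ = 0.0800/0.185 = 0.433 m/s.

V₂ = 0.433 m/s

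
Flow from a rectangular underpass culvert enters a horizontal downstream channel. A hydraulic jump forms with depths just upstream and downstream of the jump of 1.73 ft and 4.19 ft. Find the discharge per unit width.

q = 26.3 ft²/s

For a rectangular channel the momentum equation gives q² = ½·g·y₁·y₂·(y₁ + y₂) = ½×32.2×1.73×4.19×5.92 = 691.
q = √691 = 26.3 ft²/s.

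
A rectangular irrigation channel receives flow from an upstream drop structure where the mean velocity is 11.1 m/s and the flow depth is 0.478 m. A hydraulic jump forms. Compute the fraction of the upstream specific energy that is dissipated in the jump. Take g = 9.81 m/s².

ΔE/E₁ = 0.501 (50.1%)

Fr₁ = V₁/√(g·y₁) = 11.1/√(9.81×0.478) = 5.13.
Conjugate-depth relation: y₂/y₁ = ½[√(1 + 8Fr₁²) − 1] = ½[√211.2 − 1] = 6.77.
y₂ = 6.77 × 0.478 = 3.23 m.
E₁ = y₁ + V₁²/2g = 6.76 m. ΔE = (y₂ − y₁)³/(4y₁y₂) = 3.39 m. ΔE/E₁ = 3.39/6.76 = 0.501.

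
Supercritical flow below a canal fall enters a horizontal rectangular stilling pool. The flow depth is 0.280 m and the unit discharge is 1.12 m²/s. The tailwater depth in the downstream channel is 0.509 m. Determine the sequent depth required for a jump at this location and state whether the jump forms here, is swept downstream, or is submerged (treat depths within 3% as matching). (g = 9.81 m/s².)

y₂ = 0.826 m; the jump is swept downstream

V₁ = q/y₁ = 1.12/0.280 = 4.00 m/s. Fr₁ = V₁/√(g·y₁) = 4.00/√(9.81×0.280) = 2.41.
Sequent-depth ratio: y₂/y₁ = ½[√(1 + 8Fr₁²) − 1] = ½[√47.60 − 1] = 2.95.
y₂ = 2.95 × 0.280 = 0.826 m.
Tailwater y_tw = 0.509 m: y_tw < y₂, so the jump is swept downstream.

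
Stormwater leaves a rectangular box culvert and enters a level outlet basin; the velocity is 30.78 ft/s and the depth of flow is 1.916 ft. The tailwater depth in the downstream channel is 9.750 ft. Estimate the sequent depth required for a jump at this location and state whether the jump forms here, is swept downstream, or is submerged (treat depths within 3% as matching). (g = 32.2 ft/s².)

y₂ = 9.703 ft; the jump forms here

Fr₁ = V₁/√(g·y₁) = 30.78/√(32.2×1.916) = 3.919.
Sequent-depth ratio: y₂/y₁ = ½[√(1 + 8Fr₁²) − 1] = ½[√123.85 − 1] = 5.064.
y₂ = 5.064 × 1.916 = 9.703 ft.
Tailwater y_tw = 9.750 ft: y_tw ≈ y₂, so the jump forms here.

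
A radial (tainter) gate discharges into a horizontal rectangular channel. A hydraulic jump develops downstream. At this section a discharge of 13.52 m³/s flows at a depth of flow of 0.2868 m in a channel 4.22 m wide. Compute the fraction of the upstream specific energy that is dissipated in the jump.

q = Q/b = 13.52/4.22 = 3.204 m²/s; V₁ = q/y₁ = 11.17 m/s. Fr₁ = V₁/√(g·y₁) = 6.660.
Bélanger equation: y₂/y₁ = ½[√(1 + 8Fr₁²) − 1] = ½[√355.82 − 1] = 8.932.
y₂ = 8.932 × 0.2868 = 2.562 m.
E₁ = y₁ + V₁²/2g = 6.647 m. ΔE = (y₂ − y₁)³/(4y₁y₂) = 4.006 m. ΔE/E₁ = 4.006/6.647 = 0.603.

ΔE/E₁ = 0.603 (60.3%)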